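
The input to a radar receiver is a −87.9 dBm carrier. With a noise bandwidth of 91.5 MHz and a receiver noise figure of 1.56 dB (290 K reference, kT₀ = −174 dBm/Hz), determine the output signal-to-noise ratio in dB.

4.9 dB

Noise floor: N = −174 + 10 log₁₀(B) + NF
10 log₁₀(9.15×10⁷) = 79.61 dB
N = −174 + 79.61 + 1.56 = −92.83 dBm
SNR = P_sig − N = −87.9 − (−92.83) = 4.93 dB → 4.9 dB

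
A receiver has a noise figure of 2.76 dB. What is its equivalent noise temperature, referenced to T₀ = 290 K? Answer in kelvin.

F = 10^(2.76/10) = 1.88799
T_e = (F − 1)·T₀ = (1.88799 − 1) × 290 = 258 K

258 K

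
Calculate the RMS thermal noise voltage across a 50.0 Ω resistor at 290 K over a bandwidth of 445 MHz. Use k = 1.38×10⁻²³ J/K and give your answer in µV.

V_n = √(4kTRB)
4kTRB = 4 × 1.38×10⁻²³ × 290 × 5.00×10¹ × 4.45×10⁸ = 3.56×10⁻¹⁰ V²
V_n = √(3.56×10⁻¹⁰) = 1.89×10⁻⁵ V = 18.9 µV

18.9 µV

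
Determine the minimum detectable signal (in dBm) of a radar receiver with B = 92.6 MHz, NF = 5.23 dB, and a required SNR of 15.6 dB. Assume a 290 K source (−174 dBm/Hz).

−73.5 dBm

Sensitivity = −174 + 10 log₁₀(B) + NF + SNR_min
= −174 + 79.67 + 5.23 + 15.6
= −73.50 dBm → −73.5 dBm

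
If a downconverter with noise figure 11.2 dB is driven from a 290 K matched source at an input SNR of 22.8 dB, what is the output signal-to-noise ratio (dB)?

11.6 dB

By definition F = SNR_in/SNR_out, so in dB: SNR_out = SNR_in − NF
SNR_out = 22.8 − 11.2 = 11.6 dB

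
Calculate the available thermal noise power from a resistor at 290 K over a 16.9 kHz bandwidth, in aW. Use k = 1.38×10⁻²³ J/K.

67.6 aW

P_n = kTB = 1.38×10⁻²³ × 290 × 1.69×10⁴ = 6.76×10⁻¹⁷ W = 67.6 aW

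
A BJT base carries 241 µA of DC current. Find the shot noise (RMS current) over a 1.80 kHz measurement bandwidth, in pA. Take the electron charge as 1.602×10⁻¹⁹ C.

373 pA

I_n = √(2qI·B)
2qI·B = 2 × 1.602×10⁻¹⁹ × 2.41×10⁻⁴ × 1.80×10³ = 1.39×10⁻¹⁹ A²
I_n = √(1.39×10⁻¹⁹) = 3.73×10⁻¹⁰ A = 373 pA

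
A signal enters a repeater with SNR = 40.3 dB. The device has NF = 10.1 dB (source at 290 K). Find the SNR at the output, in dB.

30.2 dB

By definition F = SNR_in/SNR_out, so in dB: SNR_out = SNR_in − NF
SNR_out = 40.3 − 10.1 = 30.2 dB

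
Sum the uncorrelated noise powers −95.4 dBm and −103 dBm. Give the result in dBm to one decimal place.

Convert to linear, add, convert back:
P₁ = 2.88×10⁻¹³ W, P₂ = 5.01×10⁻¹⁴ W
P_tot = 3.39×10⁻¹³ W → 10 log₁₀(P_tot / 10⁻³) = −94.7 dBm

−94.7 dBm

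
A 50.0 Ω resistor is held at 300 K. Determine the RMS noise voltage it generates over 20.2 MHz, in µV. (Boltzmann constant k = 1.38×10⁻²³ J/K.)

4.09 µV

V_n = √(4kTRB)
4kTRB = 4 × 1.38×10⁻²³ × 300 × 5.00×10¹ × 2.02×10⁷ = 1.67×10⁻¹¹ V²
V_n = √(1.67×10⁻¹¹) = 4.09×10⁻⁶ V = 4.09 µV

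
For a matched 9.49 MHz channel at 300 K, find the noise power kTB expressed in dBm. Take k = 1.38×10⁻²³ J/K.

P_n = kTB = 1.38×10⁻²³ × 300 × 9.49×10⁶ = 3.93×10⁻¹⁴ W
In dBm: 10 log₁₀(3.93×10⁻¹⁴ / 10⁻³) = −104.1 dBm

−104.1 dBm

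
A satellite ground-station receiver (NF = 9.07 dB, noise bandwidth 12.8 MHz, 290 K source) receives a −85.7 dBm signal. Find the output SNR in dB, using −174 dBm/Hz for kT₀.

Noise floor: N = −174 + 10 log₁₀(B) + NF
10 log₁₀(1.28×10⁷) = 71.07 dB
N = −174 + 71.07 + 9.07 = −93.86 dBm
SNR = P_sig − N = −85.7 − (−93.86) = 8.16 dB → 8.2 dB

8.2 dB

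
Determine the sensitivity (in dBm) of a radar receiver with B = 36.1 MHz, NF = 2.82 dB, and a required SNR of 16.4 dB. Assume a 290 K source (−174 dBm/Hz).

Sensitivity = −174 + 10 log₁₀(B) + NF + SNR_min
= −174 + 75.58 + 2.82 + 16.4
= −79.20 dBm → −79.2 dBm

−79.2 dBm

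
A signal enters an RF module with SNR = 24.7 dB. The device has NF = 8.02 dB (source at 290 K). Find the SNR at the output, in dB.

16.68 dB

By definition F = SNR_in/SNR_out, so in dB: SNR_out = SNR_in − NF
SNR_out = 24.7 − 8.02 = 16.68 dB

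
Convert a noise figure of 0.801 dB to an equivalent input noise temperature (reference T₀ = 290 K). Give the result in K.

58.7 K

F = 10^(0.801/10) = 1.20254
T_e = (F − 1)·T₀ = (1.20254 − 1) × 290 = 58.7 K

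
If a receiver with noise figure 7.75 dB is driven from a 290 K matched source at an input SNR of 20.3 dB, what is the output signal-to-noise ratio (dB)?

12.55 dB

By definition F = SNR_in/SNR_out, so in dB: SNR_out = SNR_in − NF
SNR_out = 20.3 − 7.75 = 12.55 dB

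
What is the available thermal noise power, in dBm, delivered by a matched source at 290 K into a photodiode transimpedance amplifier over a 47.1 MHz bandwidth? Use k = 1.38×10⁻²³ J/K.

P_n = kTB = 1.38×10⁻²³ × 290 × 4.71×10⁷ = 1.88×10⁻¹³ W
In dBm: 10 log₁₀(1.88×10⁻¹³ / 10⁻³) = −97.2 dBm

−97.2 dBm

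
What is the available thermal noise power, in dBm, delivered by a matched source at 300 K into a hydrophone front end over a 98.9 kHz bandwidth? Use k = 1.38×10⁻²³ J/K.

P_n = kTB = 1.38×10⁻²³ × 300 × 9.89×10⁴ = 4.09×10⁻¹⁶ W
In dBm: 10 log₁₀(4.09×10⁻¹⁶ / 10⁻³) = −123.9 dBm

−123.9 dBm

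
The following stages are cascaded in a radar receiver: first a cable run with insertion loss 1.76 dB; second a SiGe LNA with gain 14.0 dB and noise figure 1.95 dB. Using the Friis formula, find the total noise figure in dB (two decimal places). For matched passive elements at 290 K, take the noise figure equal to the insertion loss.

3.71 dB

Convert to linear (a loss of L dB is a gain of −L dB): F_i = 10^(NF_i/10), G_i = 10^(G_i,dB/10)
  Stage 1: F_1 = 10^(1.76/10) = 1.500, G_1 = 10^(−1.76/10) = 0.6668
  Stage 2: F_2 = 10^(1.95/10) = 1.567, G_2 = 10^(14.0/10) = 25.12
Friis cascade:
  F = 1.500 + (1.567 − 1)/0.6668 = 2.350
NF = 10 log₁₀(2.350) = 3.71 dB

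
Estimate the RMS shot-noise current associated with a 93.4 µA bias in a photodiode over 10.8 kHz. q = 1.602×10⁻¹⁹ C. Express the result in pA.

569 pA

I_n = √(2qI·B)
2qI·B = 2 × 1.602×10⁻¹⁹ × 9.34×10⁻⁵ × 1.08×10⁴ = 3.23×10⁻¹⁹ A²
I_n = √(3.23×10⁻¹⁹) = 5.69×10⁻¹⁰ A = 569 pA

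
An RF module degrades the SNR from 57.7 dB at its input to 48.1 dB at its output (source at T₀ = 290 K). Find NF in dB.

NF (dB) = SNR_in(dB) − SNR_out(dB) when the source is at T₀
NF = 57.7 − 48.1 = 9.6 dB

9.6 dB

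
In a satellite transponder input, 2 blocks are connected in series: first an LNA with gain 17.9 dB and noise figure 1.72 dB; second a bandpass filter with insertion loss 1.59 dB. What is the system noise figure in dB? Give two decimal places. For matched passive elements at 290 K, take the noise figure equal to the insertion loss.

Convert to linear (a loss of L dB is a gain of −L dB): F_i = 10^(NF_i/10), G_i = 10^(G_i,dB/10)
  Stage 1: F_1 = 10^(1.72/10) = 1.486, G_1 = 10^(17.9/10) = 61.66
  Stage 2: F_2 = 10^(1.59/10) = 1.442, G_2 = 10^(−1.59/10) = 0.6934
Friis cascade:
  F = 1.486 + (1.442 − 1)/61.66 = 1.493
NF = 10 log₁₀(1.493) = 1.74 dB

1.74 dB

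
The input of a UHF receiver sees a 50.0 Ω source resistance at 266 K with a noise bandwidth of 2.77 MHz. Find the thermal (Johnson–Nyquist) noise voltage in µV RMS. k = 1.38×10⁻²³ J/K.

1.43 µV

V_n = √(4kTRB)
4kTRB = 4 × 1.38×10⁻²³ × 266 × 5.00×10¹ × 2.77×10⁶ = 2.03×10⁻¹² V²
V_n = √(2.03×10⁻¹²) = 1.43×10⁻⁶ V = 1.43 µV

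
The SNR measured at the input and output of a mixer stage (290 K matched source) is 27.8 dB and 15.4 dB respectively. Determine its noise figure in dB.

NF (dB) = SNR_in(dB) − SNR_out(dB) when the source is at T₀
NF = 27.8 − 15.4 = 12.4 dB

12.4 dB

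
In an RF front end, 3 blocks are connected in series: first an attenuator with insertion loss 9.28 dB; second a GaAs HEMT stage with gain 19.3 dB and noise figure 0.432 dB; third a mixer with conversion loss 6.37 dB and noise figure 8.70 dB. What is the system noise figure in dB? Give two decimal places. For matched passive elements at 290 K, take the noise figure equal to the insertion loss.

10.00 dB

Convert to linear (a loss of L dB is a gain of −L dB): F_i = 10^(NF_i/10), G_i = 10^(G_i,dB/10)
  Stage 1: F_1 = 10^(9.28/10) = 8.472, G_1 = 10^(−9.28/10) = 0.1180
  Stage 2: F_2 = 10^(0.432/10) = 1.105, G_2 = 10^(19.3/10) = 85.11
  Stage 3: F_3 = 10^(8.70/10) = 7.413, G_3 = 10^(−6.37/10) = 0.2307
Friis cascade:
  F = 8.472 + (1.105 − 1)/0.1180 + (7.413 − 1)/10.05 = 9.997
NF = 10 log₁₀(9.997) = 10.00 dB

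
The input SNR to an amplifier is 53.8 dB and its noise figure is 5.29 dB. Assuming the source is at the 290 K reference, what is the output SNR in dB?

By definition F = SNR_in/SNR_out, so in dB: SNR_out = SNR_in − NF
SNR_out = 53.8 − 5.29 = 48.51 dB

48.51 dB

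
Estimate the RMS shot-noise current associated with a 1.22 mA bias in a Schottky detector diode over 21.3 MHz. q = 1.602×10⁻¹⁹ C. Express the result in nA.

I_n = √(2qI·B)
2qI·B = 2 × 1.602×10⁻¹⁹ × 1.22×10⁻³ × 2.13×10⁷ = 8.33×10⁻¹⁵ A²
I_n = √(8.33×10⁻¹⁵) = 9.12×10⁻⁸ A = 91.2 nA

91.2 nA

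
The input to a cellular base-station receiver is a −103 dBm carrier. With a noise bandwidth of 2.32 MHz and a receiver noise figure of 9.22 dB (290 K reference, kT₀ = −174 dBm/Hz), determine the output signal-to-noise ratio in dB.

Noise floor: N = −174 + 10 log₁₀(B) + NF
10 log₁₀(2.32×10⁶) = 63.65 dB
N = −174 + 63.65 + 9.22 = −101.13 dBm
SNR = P_sig − N = −103 − (−101.13) = −1.87 dB → −1.9 dB

−1.9 dB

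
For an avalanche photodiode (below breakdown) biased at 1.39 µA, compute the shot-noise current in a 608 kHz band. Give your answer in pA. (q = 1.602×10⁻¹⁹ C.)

520 pA

I_n = √(2qI·B)
2qI·B = 2 × 1.602×10⁻¹⁹ × 1.39×10⁻⁶ × 6.08×10⁵ = 2.71×10⁻¹⁹ A²
I_n = √(2.71×10⁻¹⁹) = 5.20×10⁻¹⁰ A = 520 pA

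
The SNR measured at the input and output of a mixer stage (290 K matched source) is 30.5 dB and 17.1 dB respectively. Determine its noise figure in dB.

13.4 dB

NF (dB) = SNR_in(dB) − SNR_out(dB) when the source is at T₀
NF = 30.5 − 17.1 = 13.4 dB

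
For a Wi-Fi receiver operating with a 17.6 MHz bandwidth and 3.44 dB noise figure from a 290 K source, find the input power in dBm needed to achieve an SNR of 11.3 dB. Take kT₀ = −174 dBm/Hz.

−86.8 dBm

Sensitivity = −174 + 10 log₁₀(B) + NF + SNR_min
= −174 + 72.46 + 3.44 + 11.3
= −86.80 dBm → −86.8 dBm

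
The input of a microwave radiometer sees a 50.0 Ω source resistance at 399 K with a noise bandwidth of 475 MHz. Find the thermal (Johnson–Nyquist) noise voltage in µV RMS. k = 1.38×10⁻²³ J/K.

V_n = √(4kTRB)
4kTRB = 4 × 1.38×10⁻²³ × 399 × 5.00×10¹ × 4.75×10⁸ = 5.23×10⁻¹⁰ V²
V_n = √(5.23×10⁻¹⁰) = 2.29×10⁻⁵ V = 22.9 µV

22.9 µV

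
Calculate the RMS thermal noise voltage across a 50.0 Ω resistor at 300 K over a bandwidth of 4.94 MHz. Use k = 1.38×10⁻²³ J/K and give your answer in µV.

V_n = √(4kTRB)
4kTRB = 4 × 1.38×10⁻²³ × 300 × 5.00×10¹ × 4.94×10⁶ = 4.09×10⁻¹² V²
V_n = √(4.09×10⁻¹²) = 2.02×10⁻⁶ V = 2.02 µV

2.02 µV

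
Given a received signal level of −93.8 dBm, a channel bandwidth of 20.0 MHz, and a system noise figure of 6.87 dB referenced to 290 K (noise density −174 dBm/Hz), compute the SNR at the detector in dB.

Noise floor: N = −174 + 10 log₁₀(B) + NF
10 log₁₀(2.00×10⁷) = 73.01 dB
N = −174 + 73.01 + 6.87 = −94.12 dBm
SNR = P_sig − N = −93.8 − (−94.12) = 0.32 dB → 0.3 dB

0.3 dB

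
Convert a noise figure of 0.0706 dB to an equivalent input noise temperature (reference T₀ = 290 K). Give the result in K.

F = 10^(0.0706/10) = 1.01639
T_e = (F − 1)·T₀ = (1.01639 − 1) × 290 = 4.75 K

4.75 K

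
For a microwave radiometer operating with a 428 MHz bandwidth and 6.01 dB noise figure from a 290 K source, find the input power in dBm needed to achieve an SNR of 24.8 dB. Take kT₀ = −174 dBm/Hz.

−56.9 dBm

Sensitivity = −174 + 10 log₁₀(B) + NF + SNR_min
= −174 + 86.31 + 6.01 + 24.8
= −56.88 dBm → −56.9 dBm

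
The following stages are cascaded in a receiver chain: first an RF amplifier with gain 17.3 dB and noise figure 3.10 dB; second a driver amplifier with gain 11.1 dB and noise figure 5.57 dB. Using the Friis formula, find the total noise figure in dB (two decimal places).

3.20 dB

Convert to linear (a loss of L dB is a gain of −L dB): F_i = 10^(NF_i/10), G_i = 10^(G_i,dB/10)
  Stage 1: F_1 = 10^(3.10/10) = 2.042, G_1 = 10^(17.3/10) = 53.70
  Stage 2: F_2 = 10^(5.57/10) = 3.606, G_2 = 10^(11.1/10) = 12.88
Friis cascade:
  F = 2.042 + (3.606 − 1)/53.70 = 2.090
NF = 10 log₁₀(2.090) = 3.20 dB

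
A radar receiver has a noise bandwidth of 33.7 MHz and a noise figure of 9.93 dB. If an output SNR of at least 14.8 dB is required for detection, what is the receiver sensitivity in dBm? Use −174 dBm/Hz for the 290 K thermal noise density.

Sensitivity = −174 + 10 log₁₀(B) + NF + SNR_min
= −174 + 75.28 + 9.93 + 14.8
= −73.99 dBm → −74.0 dBm

−74.0 dBm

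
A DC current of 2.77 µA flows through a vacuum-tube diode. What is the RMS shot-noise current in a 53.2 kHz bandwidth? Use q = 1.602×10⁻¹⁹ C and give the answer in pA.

217 pA

I_n = √(2qI·B)
2qI·B = 2 × 1.602×10⁻¹⁹ × 2.77×10⁻⁶ × 5.32×10⁴ = 4.72×10⁻²⁰ A²
I_n = √(4.72×10⁻²⁰) = 2.17×10⁻¹⁰ A = 217 pA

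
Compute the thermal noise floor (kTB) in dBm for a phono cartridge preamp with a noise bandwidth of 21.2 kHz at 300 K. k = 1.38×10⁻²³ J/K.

−130.6 dBm

P_n = kTB = 1.38×10⁻²³ × 300 × 2.12×10⁴ = 8.78×10⁻¹⁷ W
In dBm: 10 log₁₀(8.78×10⁻¹⁷ / 10⁻³) = −130.6 dBm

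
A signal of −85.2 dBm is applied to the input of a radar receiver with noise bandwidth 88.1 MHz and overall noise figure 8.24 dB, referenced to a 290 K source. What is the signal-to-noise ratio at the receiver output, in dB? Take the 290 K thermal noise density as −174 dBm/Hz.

Noise floor: N = −174 + 10 log₁₀(B) + NF
10 log₁₀(8.81×10⁷) = 79.45 dB
N = −174 + 79.45 + 8.24 = −86.31 dBm
SNR = P_sig − N = −85.2 − (−86.31) = 1.11 dB → 1.1 dB

1.1 dB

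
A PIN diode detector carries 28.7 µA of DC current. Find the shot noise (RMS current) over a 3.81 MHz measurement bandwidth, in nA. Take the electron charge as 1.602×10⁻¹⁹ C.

5.92 nA

I_n = √(2qI·B)
2qI·B = 2 × 1.602×10⁻¹⁹ × 2.87×10⁻⁵ × 3.81×10⁶ = 3.50×10⁻¹⁷ A²
I_n = √(3.50×10⁻¹⁷) = 5.92×10⁻⁹ A = 5.92 nA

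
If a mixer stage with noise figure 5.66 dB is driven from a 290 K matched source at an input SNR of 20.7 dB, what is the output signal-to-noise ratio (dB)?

15.04 dB

By definition F = SNR_in/SNR_out, so in dB: SNR_out = SNR_in − NF
SNR_out = 20.7 − 5.66 = 15.04 dB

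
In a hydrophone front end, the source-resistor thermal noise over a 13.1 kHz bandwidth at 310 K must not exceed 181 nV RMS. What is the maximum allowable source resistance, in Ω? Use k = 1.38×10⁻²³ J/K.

146 Ω

Johnson–Nyquist: V_n = √(4kTRB) ⇒ R = V_n² / (4kTB)
4kTB = 4 × 1.38×10⁻²³ × 310 × 1.31×10⁴ = 2.24×10⁻¹⁶
R = (1.81×10⁻⁷)² / 2.24×10⁻¹⁶ = 1.46×10² Ω = 146 Ω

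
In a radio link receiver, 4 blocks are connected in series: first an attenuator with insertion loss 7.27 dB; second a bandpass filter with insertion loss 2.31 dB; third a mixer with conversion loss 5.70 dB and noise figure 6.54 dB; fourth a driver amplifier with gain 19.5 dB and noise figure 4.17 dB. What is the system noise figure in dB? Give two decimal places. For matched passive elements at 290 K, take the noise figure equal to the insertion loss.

Convert to linear (a loss of L dB is a gain of −L dB): F_i = 10^(NF_i/10), G_i = 10^(G_i,dB/10)
  Stage 1: F_1 = 10^(7.27/10) = 5.333, G_1 = 10^(−7.27/10) = 0.1875
  Stage 2: F_2 = 10^(2.31/10) = 1.702, G_2 = 10^(−2.31/10) = 0.5875
  Stage 3: F_3 = 10^(6.54/10) = 4.508, G_3 = 10^(−5.70/10) = 0.2692
  Stage 4: F_4 = 10^(4.17/10) = 2.612, G_4 = 10^(19.5/10) = 89.13
Friis cascade:
  F = 5.333 + (1.702 − 1)/0.1875 + (4.508 − 1)/0.1102 + (2.612 − 1)/0.02965 = 95.30
NF = 10 log₁₀(95.30) = 19.79 dB

19.79 dB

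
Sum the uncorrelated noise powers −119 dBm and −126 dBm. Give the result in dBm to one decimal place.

−118.2 dBm

Convert to linear, add, convert back:
P₁ = 1.26×10⁻¹⁵ W, P₂ = 2.51×10⁻¹⁶ W
P_tot = 1.51×10⁻¹⁵ W → 10 log₁₀(P_tot / 10⁻³) = −118.2 dBm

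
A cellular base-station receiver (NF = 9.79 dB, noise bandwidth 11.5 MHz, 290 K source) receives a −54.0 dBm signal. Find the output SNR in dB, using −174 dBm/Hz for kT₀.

Noise floor: N = −174 + 10 log₁₀(B) + NF
10 log₁₀(1.15×10⁷) = 70.61 dB
N = −174 + 70.61 + 9.79 = −93.60 dBm
SNR = P_sig − N = −54.0 − (−93.60) = 39.60 dB → 39.6 dB

39.6 dB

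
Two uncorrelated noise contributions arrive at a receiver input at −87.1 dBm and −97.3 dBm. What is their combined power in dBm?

−86.7 dBm

Convert to linear, add, convert back:
P₁ = 1.95×10⁻¹² W, P₂ = 1.86×10⁻¹³ W
P_tot = 2.14×10⁻¹² W → 10 log₁₀(P_tot / 10⁻³) = −86.7 dBm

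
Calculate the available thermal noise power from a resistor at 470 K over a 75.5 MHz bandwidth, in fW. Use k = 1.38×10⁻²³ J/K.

P_n = kTB = 1.38×10⁻²³ × 470 × 7.55×10⁷ = 4.90×10⁻¹³ W = 490 fW

490 fW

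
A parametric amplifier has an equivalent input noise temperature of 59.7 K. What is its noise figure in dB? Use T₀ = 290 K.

F = 1 + T_e/T₀ = 1 + 59.7/290 = 1.20586
NF = 10 log₁₀(1.20586) = 0.813 dB

0.813 dB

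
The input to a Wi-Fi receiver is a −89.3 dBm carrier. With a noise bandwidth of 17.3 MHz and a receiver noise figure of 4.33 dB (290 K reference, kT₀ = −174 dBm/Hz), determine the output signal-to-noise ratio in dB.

Noise floor: N = −174 + 10 log₁₀(B) + NF
10 log₁₀(1.73×10⁷) = 72.38 dB
N = −174 + 72.38 + 4.33 = −97.29 dBm
SNR = P_sig − N = −89.3 − (−97.29) = 7.99 dB → 8.0 dB

8.0 dB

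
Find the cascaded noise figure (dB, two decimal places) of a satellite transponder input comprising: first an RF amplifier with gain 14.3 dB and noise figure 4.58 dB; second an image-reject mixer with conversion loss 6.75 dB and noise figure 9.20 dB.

4.97 dB

Convert to linear (a loss of L dB is a gain of −L dB): F_i = 10^(NF_i/10), G_i = 10^(G_i,dB/10)
  Stage 1: F_1 = 10^(4.58/10) = 2.871, G_1 = 10^(14.3/10) = 26.92
  Stage 2: F_2 = 10^(9.20/10) = 8.318, G_2 = 10^(−6.75/10) = 0.2113
Friis cascade:
  F = 2.871 + (8.318 − 1)/26.92 = 3.143
NF = 10 log₁₀(3.143) = 4.97 dB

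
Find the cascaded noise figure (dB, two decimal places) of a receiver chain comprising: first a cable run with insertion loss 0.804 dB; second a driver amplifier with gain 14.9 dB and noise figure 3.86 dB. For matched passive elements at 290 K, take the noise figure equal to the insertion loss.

Convert to linear (a loss of L dB is a gain of −L dB): F_i = 10^(NF_i/10), G_i = 10^(G_i,dB/10)
  Stage 1: F_1 = 10^(0.804/10) = 1.203, G_1 = 10^(−0.804/10) = 0.8310
  Stage 2: F_2 = 10^(3.86/10) = 2.432, G_2 = 10^(14.9/10) = 30.90
Friis cascade:
  F = 1.203 + (2.432 − 1)/0.8310 = 2.927
NF = 10 log₁₀(2.927) = 4.66 dB

4.66 dB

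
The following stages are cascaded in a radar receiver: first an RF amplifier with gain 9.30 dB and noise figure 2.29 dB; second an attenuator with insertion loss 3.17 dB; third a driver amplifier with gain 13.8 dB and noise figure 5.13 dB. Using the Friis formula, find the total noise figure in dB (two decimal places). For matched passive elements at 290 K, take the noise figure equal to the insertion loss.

Convert to linear (a loss of L dB is a gain of −L dB): F_i = 10^(NF_i/10), G_i = 10^(G_i,dB/10)
  Stage 1: F_1 = 10^(2.29/10) = 1.694, G_1 = 10^(9.30/10) = 8.511
  Stage 2: F_2 = 10^(3.17/10) = 2.075, G_2 = 10^(−3.17/10) = 0.4819
  Stage 3: F_3 = 10^(5.13/10) = 3.258, G_3 = 10^(13.8/10) = 23.99
Friis cascade:
  F = 1.694 + (2.075 − 1)/8.511 + (3.258 − 1)/4.102 = 2.371
NF = 10 log₁₀(2.371) = 3.75 dB

3.75 dB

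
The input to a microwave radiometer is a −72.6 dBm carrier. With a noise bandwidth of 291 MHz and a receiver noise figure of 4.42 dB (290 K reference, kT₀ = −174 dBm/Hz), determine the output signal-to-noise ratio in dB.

12.3 dB

Noise floor: N = −174 + 10 log₁₀(B) + NF
10 log₁₀(2.91×10⁸) = 84.64 dB
N = −174 + 84.64 + 4.42 = −84.94 dBm
SNR = P_sig − N = −72.6 − (−84.94) = 12.34 dB → 12.3 dB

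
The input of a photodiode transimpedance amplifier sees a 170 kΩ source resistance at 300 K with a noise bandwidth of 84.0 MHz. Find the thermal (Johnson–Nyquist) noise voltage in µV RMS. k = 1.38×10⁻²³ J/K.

486 µV

V_n = √(4kTRB)
4kTRB = 4 × 1.38×10⁻²³ × 300 × 1.70×10⁵ × 8.40×10⁷ = 2.36×10⁻⁷ V²
V_n = √(2.36×10⁻⁷) = 4.86×10⁻⁴ V = 486 µV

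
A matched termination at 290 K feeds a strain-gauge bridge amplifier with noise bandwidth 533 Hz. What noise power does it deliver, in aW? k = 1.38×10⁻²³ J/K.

2.13 aW

P_n = kTB = 1.38×10⁻²³ × 290 × 5.33×10² = 2.13×10⁻¹⁸ W = 2.13 aW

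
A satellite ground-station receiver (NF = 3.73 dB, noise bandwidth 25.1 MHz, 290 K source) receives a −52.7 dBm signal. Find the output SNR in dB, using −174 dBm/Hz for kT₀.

Noise floor: N = −174 + 10 log₁₀(B) + NF
10 log₁₀(2.51×10⁷) = 74 dB
N = −174 + 74 + 3.73 = −96.27 dBm
SNR = P_sig − N = −52.7 − (−96.27) = 43.57 dB → 43.6 dB

43.6 dB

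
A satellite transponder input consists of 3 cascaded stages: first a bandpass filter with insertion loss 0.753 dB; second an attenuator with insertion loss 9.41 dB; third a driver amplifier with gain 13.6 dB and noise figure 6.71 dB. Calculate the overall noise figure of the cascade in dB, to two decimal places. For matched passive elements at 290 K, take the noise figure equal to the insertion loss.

16.87 dB

Convert to linear (a loss of L dB is a gain of −L dB): F_i = 10^(NF_i/10), G_i = 10^(G_i,dB/10)
  Stage 1: F_1 = 10^(0.753/10) = 1.189, G_1 = 10^(−0.753/10) = 0.8408
  Stage 2: F_2 = 10^(9.41/10) = 8.730, G_2 = 10^(−9.41/10) = 0.1146
  Stage 3: F_3 = 10^(6.71/10) = 4.688, G_3 = 10^(13.6/10) = 22.91
Friis cascade:
  F = 1.189 + (8.730 − 1)/0.8408 + (4.688 − 1)/0.09632 = 48.67
NF = 10 log₁₀(48.67) = 16.87 dB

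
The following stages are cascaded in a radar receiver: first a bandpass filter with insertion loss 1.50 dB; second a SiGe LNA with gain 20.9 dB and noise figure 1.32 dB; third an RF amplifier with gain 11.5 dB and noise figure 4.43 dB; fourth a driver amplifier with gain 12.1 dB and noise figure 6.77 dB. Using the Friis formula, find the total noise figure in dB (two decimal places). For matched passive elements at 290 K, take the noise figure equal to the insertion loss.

Convert to linear (a loss of L dB is a gain of −L dB): F_i = 10^(NF_i/10), G_i = 10^(G_i,dB/10)
  Stage 1: F_1 = 10^(1.50/10) = 1.413, G_1 = 10^(−1.50/10) = 0.7079
  Stage 2: F_2 = 10^(1.32/10) = 1.355, G_2 = 10^(20.9/10) = 123.0
  Stage 3: F_3 = 10^(4.43/10) = 2.773, G_3 = 10^(11.5/10) = 14.13
  Stage 4: F_4 = 10^(6.77/10) = 4.753, G_4 = 10^(12.1/10) = 16.22
Friis cascade:
  F = 1.413 + (1.355 − 1)/0.7079 + (2.773 − 1)/87.10 + (4.753 − 1)/1230 = 1.938
NF = 10 log₁₀(1.938) = 2.87 dB

2.87 dB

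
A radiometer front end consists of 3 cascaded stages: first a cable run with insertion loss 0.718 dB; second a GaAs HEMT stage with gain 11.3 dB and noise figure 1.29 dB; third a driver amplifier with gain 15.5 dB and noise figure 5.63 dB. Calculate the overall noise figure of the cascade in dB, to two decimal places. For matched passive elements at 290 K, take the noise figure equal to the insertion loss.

2.60 dB

Convert to linear (a loss of L dB is a gain of −L dB): F_i = 10^(NF_i/10), G_i = 10^(G_i,dB/10)
  Stage 1: F_1 = 10^(0.718/10) = 1.180, G_1 = 10^(−0.718/10) = 0.8476
  Stage 2: F_2 = 10^(1.29/10) = 1.346, G_2 = 10^(11.3/10) = 13.49
  Stage 3: F_3 = 10^(5.63/10) = 3.656, G_3 = 10^(15.5/10) = 35.48
Friis cascade:
  F = 1.180 + (1.346 − 1)/0.8476 + (3.656 − 1)/11.43 = 1.820
NF = 10 log₁₀(1.820) = 2.60 dB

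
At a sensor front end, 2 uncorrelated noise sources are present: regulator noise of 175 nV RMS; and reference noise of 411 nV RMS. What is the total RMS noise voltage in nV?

Uncorrelated sources add in power (mean-square): V_tot = √(ΣV_i²)
V_tot = √[(1.75×10⁻⁷)² + (4.11×10⁻⁷)²] = 4.47×10⁻⁷ V = 447 nV

447 nV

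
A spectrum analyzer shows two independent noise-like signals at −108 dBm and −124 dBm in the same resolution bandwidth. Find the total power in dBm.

−107.9 dBm

Convert to linear, add, convert back:
P₁ = 1.58×10⁻¹⁴ W, P₂ = 3.98×10⁻¹⁶ W
P_tot = 1.62×10⁻¹⁴ W → 10 log₁₀(P_tot / 10⁻³) = −107.9 dBm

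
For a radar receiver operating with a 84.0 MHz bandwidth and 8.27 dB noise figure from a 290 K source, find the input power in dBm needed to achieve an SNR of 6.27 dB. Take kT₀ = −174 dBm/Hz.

Sensitivity = −174 + 10 log₁₀(B) + NF + SNR_min
= −174 + 79.24 + 8.27 + 6.27
= −80.22 dBm → −80.2 dBm

−80.2 dBm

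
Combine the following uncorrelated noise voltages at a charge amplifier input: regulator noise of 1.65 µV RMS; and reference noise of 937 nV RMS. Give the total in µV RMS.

Uncorrelated sources add in power (mean-square): V_tot = √(ΣV_i²)
V_tot = √[(1.65×10⁻⁶)² + (9.37×10⁻⁷)²] = 1.90×10⁻⁶ V = 1.90 µV

1.90 µV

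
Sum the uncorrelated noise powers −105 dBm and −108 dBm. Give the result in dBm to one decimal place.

−103.2 dBm

Convert to linear, add, convert back:
P₁ = 3.16×10⁻¹⁴ W, P₂ = 1.58×10⁻¹⁴ W
P_tot = 4.75×10⁻¹⁴ W → 10 log₁₀(P_tot / 10⁻³) = −103.2 dBm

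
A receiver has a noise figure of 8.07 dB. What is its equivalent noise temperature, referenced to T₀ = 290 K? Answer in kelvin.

F = 10^(8.07/10) = 6.4121
T_e = (F − 1)·T₀ = (6.4121 − 1) × 290 = 1570 K

1570 K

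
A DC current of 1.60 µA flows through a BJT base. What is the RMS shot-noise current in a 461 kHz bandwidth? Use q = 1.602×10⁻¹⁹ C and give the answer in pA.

486 pA

I_n = √(2qI·B)
2qI·B = 2 × 1.602×10⁻¹⁹ × 1.60×10⁻⁶ × 4.61×10⁵ = 2.36×10⁻¹⁹ A²
I_n = √(2.36×10⁻¹⁹) = 4.86×10⁻¹⁰ A = 486 pA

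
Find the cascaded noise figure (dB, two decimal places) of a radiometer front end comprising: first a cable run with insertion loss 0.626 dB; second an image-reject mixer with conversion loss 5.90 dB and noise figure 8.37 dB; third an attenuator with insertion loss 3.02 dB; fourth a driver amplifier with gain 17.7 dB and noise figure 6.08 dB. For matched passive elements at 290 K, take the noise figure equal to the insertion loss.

Convert to linear (a loss of L dB is a gain of −L dB): F_i = 10^(NF_i/10), G_i = 10^(G_i,dB/10)
  Stage 1: F_1 = 10^(0.626/10) = 1.155, G_1 = 10^(−0.626/10) = 0.8658
  Stage 2: F_2 = 10^(8.37/10) = 6.871, G_2 = 10^(−5.90/10) = 0.2570
  Stage 3: F_3 = 10^(3.02/10) = 2.004, G_3 = 10^(−3.02/10) = 0.4989
  Stage 4: F_4 = 10^(6.08/10) = 4.055, G_4 = 10^(17.7/10) = 58.88
Friis cascade:
  F = 1.155 + (6.871 − 1)/0.8658 + (2.004 − 1)/0.2225 + (4.055 − 1)/0.1110 = 39.97
NF = 10 log₁₀(39.97) = 16.02 dB

16.02 dB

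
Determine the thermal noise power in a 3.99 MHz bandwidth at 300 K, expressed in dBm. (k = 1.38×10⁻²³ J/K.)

−107.8 dBm

P_n = kTB = 1.38×10⁻²³ × 300 × 3.99×10⁶ = 1.65×10⁻¹⁴ W
In dBm: 10 log₁₀(1.65×10⁻¹⁴ / 10⁻³) = −107.8 dBm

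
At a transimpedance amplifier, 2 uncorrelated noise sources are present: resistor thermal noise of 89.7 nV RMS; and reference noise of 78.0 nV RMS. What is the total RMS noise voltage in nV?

119 nV

Uncorrelated sources add in power (mean-square): V_tot = √(ΣV_i²)
V_tot = √[(8.97×10⁻⁸)² + (7.80×10⁻⁸)²] = 1.19×10⁻⁷ V = 119 nV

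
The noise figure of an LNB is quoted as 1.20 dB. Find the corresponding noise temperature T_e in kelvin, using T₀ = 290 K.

92.3 K

F = 10^(1.20/10) = 1.31826
T_e = (F − 1)·T₀ = (1.31826 − 1) × 290 = 92.3 K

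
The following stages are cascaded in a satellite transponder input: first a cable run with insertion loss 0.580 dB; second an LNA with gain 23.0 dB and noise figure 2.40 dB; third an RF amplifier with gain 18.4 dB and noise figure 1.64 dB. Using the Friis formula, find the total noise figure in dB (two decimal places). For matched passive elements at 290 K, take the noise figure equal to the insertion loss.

2.99 dB

Convert to linear (a loss of L dB is a gain of −L dB): F_i = 10^(NF_i/10), G_i = 10^(G_i,dB/10)
  Stage 1: F_1 = 10^(0.580/10) = 1.143, G_1 = 10^(−0.580/10) = 0.8750
  Stage 2: F_2 = 10^(2.40/10) = 1.738, G_2 = 10^(23.0/10) = 199.5
  Stage 3: F_3 = 10^(1.64/10) = 1.459, G_3 = 10^(18.4/10) = 69.18
Friis cascade:
  F = 1.143 + (1.738 − 1)/0.8750 + (1.459 − 1)/174.6 = 1.989
NF = 10 log₁₀(1.989) = 2.99 dB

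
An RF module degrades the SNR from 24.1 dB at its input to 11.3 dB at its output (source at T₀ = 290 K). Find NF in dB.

NF (dB) = SNR_in(dB) − SNR_out(dB) when the source is at T₀
NF = 24.1 − 11.3 = 12.8 dB

12.8 dB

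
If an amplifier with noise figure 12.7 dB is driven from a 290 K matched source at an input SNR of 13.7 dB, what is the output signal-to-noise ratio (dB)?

By definition F = SNR_in/SNR_out, so in dB: SNR_out = SNR_in − NF
SNR_out = 13.7 − 12.7 = 1.0 dB

1.0 dB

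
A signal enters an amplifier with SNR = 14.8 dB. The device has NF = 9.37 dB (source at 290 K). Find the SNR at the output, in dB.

5.43 dB

By definition F = SNR_in/SNR_out, so in dB: SNR_out = SNR_in − NF
SNR_out = 14.8 − 9.37 = 5.43 dB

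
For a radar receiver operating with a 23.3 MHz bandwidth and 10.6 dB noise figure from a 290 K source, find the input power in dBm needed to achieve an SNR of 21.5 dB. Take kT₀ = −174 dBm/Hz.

Sensitivity = −174 + 10 log₁₀(B) + NF + SNR_min
= −174 + 73.67 + 10.6 + 21.5
= −68.23 dBm → −68.2 dBm

−68.2 dBm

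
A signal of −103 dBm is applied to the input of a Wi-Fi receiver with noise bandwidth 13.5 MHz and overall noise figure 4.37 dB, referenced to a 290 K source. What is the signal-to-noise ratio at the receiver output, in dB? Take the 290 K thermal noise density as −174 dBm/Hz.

−4.7 dB

Noise floor: N = −174 + 10 log₁₀(B) + NF
10 log₁₀(1.35×10⁷) = 71.3 dB
N = −174 + 71.3 + 4.37 = −98.33 dBm
SNR = P_sig − N = −103 − (−98.33) = −4.67 dB → −4.7 dB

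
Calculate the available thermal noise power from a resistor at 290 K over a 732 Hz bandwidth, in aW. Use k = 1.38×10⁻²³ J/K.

2.93 aW

P_n = kTB = 1.38×10⁻²³ × 290 × 7.32×10² = 2.93×10⁻¹⁸ W = 2.93 aW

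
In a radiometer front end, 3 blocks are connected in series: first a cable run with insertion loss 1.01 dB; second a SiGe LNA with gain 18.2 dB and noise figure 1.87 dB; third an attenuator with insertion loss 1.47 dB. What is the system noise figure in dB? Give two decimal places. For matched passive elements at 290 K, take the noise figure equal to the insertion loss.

Convert to linear (a loss of L dB is a gain of −L dB): F_i = 10^(NF_i/10), G_i = 10^(G_i,dB/10)
  Stage 1: F_1 = 10^(1.01/10) = 1.262, G_1 = 10^(−1.01/10) = 0.7925
  Stage 2: F_2 = 10^(1.87/10) = 1.538, G_2 = 10^(18.2/10) = 66.07
  Stage 3: F_3 = 10^(1.47/10) = 1.403, G_3 = 10^(−1.47/10) = 0.7129
Friis cascade:
  F = 1.262 + (1.538 − 1)/0.7925 + (1.403 − 1)/52.36 = 1.949
NF = 10 log₁₀(1.949) = 2.90 dB

2.90 dB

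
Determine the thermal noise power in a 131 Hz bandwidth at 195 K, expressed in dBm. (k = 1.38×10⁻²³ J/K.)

−154.5 dBm

P_n = kTB = 1.38×10⁻²³ × 195 × 1.31×10² = 3.53×10⁻¹⁹ W
In dBm: 10 log₁₀(3.53×10⁻¹⁹ / 10⁻³) = −154.5 dBm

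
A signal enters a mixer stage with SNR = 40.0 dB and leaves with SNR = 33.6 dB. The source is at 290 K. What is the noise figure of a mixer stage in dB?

6.4 dB

NF (dB) = SNR_in(dB) − SNR_out(dB) when the source is at T₀
NF = 40.0 − 33.6 = 6.4 dB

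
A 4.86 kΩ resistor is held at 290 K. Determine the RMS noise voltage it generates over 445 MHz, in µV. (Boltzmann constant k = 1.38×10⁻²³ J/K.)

186 µV

V_n = √(4kTRB)
4kTRB = 4 × 1.38×10⁻²³ × 290 × 4.86×10³ × 4.45×10⁸ = 3.46×10⁻⁸ V²
V_n = √(3.46×10⁻⁸) = 1.86×10⁻⁴ V = 186 µV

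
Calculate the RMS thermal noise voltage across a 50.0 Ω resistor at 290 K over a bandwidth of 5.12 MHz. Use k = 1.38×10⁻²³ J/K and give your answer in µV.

2.02 µV

V_n = √(4kTRB)
4kTRB = 4 × 1.38×10⁻²³ × 290 × 5.00×10¹ × 5.12×10⁶ = 4.10×10⁻¹² V²
V_n = √(4.10×10⁻¹²) = 2.02×10⁻⁶ V = 2.02 µV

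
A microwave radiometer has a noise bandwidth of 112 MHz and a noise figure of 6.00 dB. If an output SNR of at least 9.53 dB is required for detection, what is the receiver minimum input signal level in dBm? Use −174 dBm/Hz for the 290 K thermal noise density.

−78.0 dBm

Sensitivity = −174 + 10 log₁₀(B) + NF + SNR_min
= −174 + 80.49 + 6.00 + 9.53
= −77.98 dBm → −78.0 dBm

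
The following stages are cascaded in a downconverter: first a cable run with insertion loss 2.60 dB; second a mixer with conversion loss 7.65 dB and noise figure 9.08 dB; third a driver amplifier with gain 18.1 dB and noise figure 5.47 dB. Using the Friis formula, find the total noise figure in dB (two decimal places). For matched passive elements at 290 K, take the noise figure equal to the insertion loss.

Convert to linear (a loss of L dB is a gain of −L dB): F_i = 10^(NF_i/10), G_i = 10^(G_i,dB/10)
  Stage 1: F_1 = 10^(2.60/10) = 1.820, G_1 = 10^(−2.60/10) = 0.5495
  Stage 2: F_2 = 10^(9.08/10) = 8.091, G_2 = 10^(−7.65/10) = 0.1718
  Stage 3: F_3 = 10^(5.47/10) = 3.524, G_3 = 10^(18.1/10) = 64.57
Friis cascade:
  F = 1.820 + (8.091 − 1)/0.5495 + (3.524 − 1)/0.09441 = 41.46
NF = 10 log₁₀(41.46) = 16.18 dB

16.18 dB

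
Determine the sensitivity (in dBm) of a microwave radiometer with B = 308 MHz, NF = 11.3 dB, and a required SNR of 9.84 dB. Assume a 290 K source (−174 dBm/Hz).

Sensitivity = −174 + 10 log₁₀(B) + NF + SNR_min
= −174 + 84.89 + 11.3 + 9.84
= −67.97 dBm → −68.0 dBm

−68.0 dBm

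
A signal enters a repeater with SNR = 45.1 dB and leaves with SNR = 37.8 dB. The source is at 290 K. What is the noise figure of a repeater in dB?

NF (dB) = SNR_in(dB) − SNR_out(dB) when the source is at T₀
NF = 45.1 − 37.8 = 7.3 dB

7.3 dB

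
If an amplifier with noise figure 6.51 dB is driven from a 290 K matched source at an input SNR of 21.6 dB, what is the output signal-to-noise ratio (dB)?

By definition F = SNR_in/SNR_out, so in dB: SNR_out = SNR_in − NF
SNR_out = 21.6 − 6.51 = 15.09 dB

15.09 dB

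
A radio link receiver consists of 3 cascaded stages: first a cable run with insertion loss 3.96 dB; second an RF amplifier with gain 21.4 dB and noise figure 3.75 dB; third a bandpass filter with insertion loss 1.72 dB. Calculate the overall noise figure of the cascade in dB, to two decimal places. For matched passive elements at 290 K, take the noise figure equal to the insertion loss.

7.72 dB

Convert to linear (a loss of L dB is a gain of −L dB): F_i = 10^(NF_i/10), G_i = 10^(G_i,dB/10)
  Stage 1: F_1 = 10^(3.96/10) = 2.489, G_1 = 10^(−3.96/10) = 0.4018
  Stage 2: F_2 = 10^(3.75/10) = 2.371, G_2 = 10^(21.4/10) = 138.0
  Stage 3: F_3 = 10^(1.72/10) = 1.486, G_3 = 10^(−1.72/10) = 0.6730
Friis cascade:
  F = 2.489 + (2.371 − 1)/0.4018 + (1.486 − 1)/55.46 = 5.911
NF = 10 log₁₀(5.911) = 7.72 dB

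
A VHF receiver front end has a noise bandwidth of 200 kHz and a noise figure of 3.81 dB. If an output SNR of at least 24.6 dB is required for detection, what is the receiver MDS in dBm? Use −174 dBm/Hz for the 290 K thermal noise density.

Sensitivity = −174 + 10 log₁₀(B) + NF + SNR_min
= −174 + 53.01 + 3.81 + 24.6
= −92.58 dBm → −92.6 dBm

−92.6 dBm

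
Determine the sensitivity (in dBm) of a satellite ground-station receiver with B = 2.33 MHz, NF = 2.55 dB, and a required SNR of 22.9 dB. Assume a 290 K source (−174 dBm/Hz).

−84.9 dBm

Sensitivity = −174 + 10 log₁₀(B) + NF + SNR_min
= −174 + 63.67 + 2.55 + 22.9
= −84.88 dBm → −84.9 dBm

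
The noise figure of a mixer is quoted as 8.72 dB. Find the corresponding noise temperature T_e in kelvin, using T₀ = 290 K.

1870 K

F = 10^(8.72/10) = 7.44732
T_e = (F − 1)·T₀ = (7.44732 − 1) × 290 = 1870 K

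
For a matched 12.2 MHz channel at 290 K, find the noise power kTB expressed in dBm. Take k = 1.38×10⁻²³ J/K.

P_n = kTB = 1.38×10⁻²³ × 290 × 1.22×10⁷ = 4.88×10⁻¹⁴ W
In dBm: 10 log₁₀(4.88×10⁻¹⁴ / 10⁻³) = −103.1 dBm

−103.1 dBm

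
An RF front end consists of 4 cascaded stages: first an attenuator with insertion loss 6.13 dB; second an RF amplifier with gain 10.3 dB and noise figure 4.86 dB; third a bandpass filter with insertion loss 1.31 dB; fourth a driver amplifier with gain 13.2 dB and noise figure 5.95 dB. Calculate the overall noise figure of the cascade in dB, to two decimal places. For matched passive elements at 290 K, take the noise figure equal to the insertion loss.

Convert to linear (a loss of L dB is a gain of −L dB): F_i = 10^(NF_i/10), G_i = 10^(G_i,dB/10)
  Stage 1: F_1 = 10^(6.13/10) = 4.102, G_1 = 10^(−6.13/10) = 0.2438
  Stage 2: F_2 = 10^(4.86/10) = 3.062, G_2 = 10^(10.3/10) = 10.72
  Stage 3: F_3 = 10^(1.31/10) = 1.352, G_3 = 10^(−1.31/10) = 0.7396
  Stage 4: F_4 = 10^(5.95/10) = 3.936, G_4 = 10^(13.2/10) = 20.89
Friis cascade:
  F = 4.102 + (3.062 − 1)/0.2438 + (1.352 − 1)/2.612 + (3.936 − 1)/1.932 = 14.21
NF = 10 log₁₀(14.21) = 11.53 dB

11.53 dB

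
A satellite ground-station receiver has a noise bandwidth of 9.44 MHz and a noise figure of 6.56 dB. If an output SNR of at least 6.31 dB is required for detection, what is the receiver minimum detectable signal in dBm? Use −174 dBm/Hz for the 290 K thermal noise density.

−91.4 dBm

Sensitivity = −174 + 10 log₁₀(B) + NF + SNR_min
= −174 + 69.75 + 6.56 + 6.31
= −91.38 dBm → −91.4 dBm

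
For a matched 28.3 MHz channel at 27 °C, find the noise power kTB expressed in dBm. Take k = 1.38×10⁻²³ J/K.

−99.3 dBm

T = 27 °C + 273.15 = 300.15 K
P_n = kTB = 1.38×10⁻²³ × 300.15 × 2.83×10⁷ = 1.17×10⁻¹³ W
In dBm: 10 log₁₀(1.17×10⁻¹³ / 10⁻³) = −99.3 dBm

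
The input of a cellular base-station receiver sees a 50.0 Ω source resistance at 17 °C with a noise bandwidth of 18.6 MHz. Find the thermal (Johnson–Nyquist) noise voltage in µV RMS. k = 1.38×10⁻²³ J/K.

T = 17 °C + 273.15 = 290.15 K
V_n = √(4kTRB)
4kTRB = 4 × 1.38×10⁻²³ × 290.15 × 5.00×10¹ × 1.86×10⁷ = 1.49×10⁻¹¹ V²
V_n = √(1.49×10⁻¹¹) = 3.86×10⁻⁶ V = 3.86 µV

3.86 µV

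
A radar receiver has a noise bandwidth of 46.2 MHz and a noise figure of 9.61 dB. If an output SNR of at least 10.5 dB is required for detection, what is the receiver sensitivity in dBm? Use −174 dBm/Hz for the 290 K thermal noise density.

Sensitivity = −174 + 10 log₁₀(B) + NF + SNR_min
= −174 + 76.65 + 9.61 + 10.5
= −77.24 dBm → −77.2 dBm

−77.2 dBm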